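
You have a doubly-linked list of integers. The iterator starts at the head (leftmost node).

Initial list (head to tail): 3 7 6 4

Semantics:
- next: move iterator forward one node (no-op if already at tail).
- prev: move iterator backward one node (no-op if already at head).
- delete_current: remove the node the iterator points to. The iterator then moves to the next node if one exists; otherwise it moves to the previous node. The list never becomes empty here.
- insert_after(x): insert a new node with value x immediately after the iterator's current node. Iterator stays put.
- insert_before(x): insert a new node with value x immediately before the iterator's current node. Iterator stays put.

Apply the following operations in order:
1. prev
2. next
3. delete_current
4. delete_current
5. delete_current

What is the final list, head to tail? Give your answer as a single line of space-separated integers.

Answer: 3

Derivation:
After 1 (prev): list=[3, 7, 6, 4] cursor@3
After 2 (next): list=[3, 7, 6, 4] cursor@7
After 3 (delete_current): list=[3, 6, 4] cursor@6
After 4 (delete_current): list=[3, 4] cursor@4
After 5 (delete_current): list=[3] cursor@3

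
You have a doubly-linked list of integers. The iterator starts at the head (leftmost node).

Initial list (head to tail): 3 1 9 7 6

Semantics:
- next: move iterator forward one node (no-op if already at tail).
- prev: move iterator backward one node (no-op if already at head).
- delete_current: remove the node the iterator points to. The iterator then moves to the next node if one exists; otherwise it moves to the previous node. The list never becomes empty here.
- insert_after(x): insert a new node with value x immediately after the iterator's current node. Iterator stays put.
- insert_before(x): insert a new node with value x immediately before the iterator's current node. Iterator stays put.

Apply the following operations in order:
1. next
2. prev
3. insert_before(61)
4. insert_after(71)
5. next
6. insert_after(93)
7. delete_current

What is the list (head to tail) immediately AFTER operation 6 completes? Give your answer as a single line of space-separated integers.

After 1 (next): list=[3, 1, 9, 7, 6] cursor@1
After 2 (prev): list=[3, 1, 9, 7, 6] cursor@3
After 3 (insert_before(61)): list=[61, 3, 1, 9, 7, 6] cursor@3
After 4 (insert_after(71)): list=[61, 3, 71, 1, 9, 7, 6] cursor@3
After 5 (next): list=[61, 3, 71, 1, 9, 7, 6] cursor@71
After 6 (insert_after(93)): list=[61, 3, 71, 93, 1, 9, 7, 6] cursor@71

Answer: 61 3 71 93 1 9 7 6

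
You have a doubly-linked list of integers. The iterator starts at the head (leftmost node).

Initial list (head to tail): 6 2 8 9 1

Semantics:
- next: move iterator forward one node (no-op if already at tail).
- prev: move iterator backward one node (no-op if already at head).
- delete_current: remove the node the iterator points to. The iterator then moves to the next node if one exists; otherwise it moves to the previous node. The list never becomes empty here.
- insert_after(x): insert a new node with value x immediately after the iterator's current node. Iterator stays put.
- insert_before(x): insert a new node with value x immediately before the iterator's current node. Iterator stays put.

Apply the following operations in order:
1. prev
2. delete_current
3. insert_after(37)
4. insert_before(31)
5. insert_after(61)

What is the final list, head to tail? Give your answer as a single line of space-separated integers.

Answer: 31 2 61 37 8 9 1

Derivation:
After 1 (prev): list=[6, 2, 8, 9, 1] cursor@6
After 2 (delete_current): list=[2, 8, 9, 1] cursor@2
After 3 (insert_after(37)): list=[2, 37, 8, 9, 1] cursor@2
After 4 (insert_before(31)): list=[31, 2, 37, 8, 9, 1] cursor@2
After 5 (insert_after(61)): list=[31, 2, 61, 37, 8, 9, 1] cursor@2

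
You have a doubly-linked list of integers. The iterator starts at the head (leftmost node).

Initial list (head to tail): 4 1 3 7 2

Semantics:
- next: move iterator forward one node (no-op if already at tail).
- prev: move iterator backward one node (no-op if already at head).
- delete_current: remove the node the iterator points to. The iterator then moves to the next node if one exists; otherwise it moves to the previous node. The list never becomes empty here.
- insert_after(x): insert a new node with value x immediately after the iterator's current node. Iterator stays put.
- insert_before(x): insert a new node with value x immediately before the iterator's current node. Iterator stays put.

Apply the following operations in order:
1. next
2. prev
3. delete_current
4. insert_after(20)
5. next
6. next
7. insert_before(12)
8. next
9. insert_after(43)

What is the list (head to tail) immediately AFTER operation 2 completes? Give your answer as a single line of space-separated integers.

Answer: 4 1 3 7 2

Derivation:
After 1 (next): list=[4, 1, 3, 7, 2] cursor@1
After 2 (prev): list=[4, 1, 3, 7, 2] cursor@4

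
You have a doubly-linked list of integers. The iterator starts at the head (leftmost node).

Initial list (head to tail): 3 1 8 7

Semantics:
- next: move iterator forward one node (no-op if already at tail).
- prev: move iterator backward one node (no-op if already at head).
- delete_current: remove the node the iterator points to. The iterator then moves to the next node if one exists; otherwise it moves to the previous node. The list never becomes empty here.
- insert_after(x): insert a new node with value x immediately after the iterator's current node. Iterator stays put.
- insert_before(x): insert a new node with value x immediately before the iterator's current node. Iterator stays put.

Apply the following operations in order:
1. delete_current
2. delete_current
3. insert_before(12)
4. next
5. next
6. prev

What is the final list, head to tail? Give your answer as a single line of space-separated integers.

Answer: 12 8 7

Derivation:
After 1 (delete_current): list=[1, 8, 7] cursor@1
After 2 (delete_current): list=[8, 7] cursor@8
After 3 (insert_before(12)): list=[12, 8, 7] cursor@8
After 4 (next): list=[12, 8, 7] cursor@7
After 5 (next): list=[12, 8, 7] cursor@7
After 6 (prev): list=[12, 8, 7] cursor@8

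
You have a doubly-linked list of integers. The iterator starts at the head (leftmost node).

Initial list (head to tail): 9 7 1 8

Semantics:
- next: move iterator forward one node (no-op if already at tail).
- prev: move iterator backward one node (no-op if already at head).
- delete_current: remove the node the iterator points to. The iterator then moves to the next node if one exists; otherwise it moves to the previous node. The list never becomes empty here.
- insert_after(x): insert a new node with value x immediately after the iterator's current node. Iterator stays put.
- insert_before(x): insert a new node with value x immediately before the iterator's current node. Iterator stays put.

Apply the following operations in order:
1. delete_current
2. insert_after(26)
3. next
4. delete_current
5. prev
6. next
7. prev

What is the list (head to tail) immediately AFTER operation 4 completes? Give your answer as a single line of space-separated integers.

After 1 (delete_current): list=[7, 1, 8] cursor@7
After 2 (insert_after(26)): list=[7, 26, 1, 8] cursor@7
After 3 (next): list=[7, 26, 1, 8] cursor@26
After 4 (delete_current): list=[7, 1, 8] cursor@1

Answer: 7 1 8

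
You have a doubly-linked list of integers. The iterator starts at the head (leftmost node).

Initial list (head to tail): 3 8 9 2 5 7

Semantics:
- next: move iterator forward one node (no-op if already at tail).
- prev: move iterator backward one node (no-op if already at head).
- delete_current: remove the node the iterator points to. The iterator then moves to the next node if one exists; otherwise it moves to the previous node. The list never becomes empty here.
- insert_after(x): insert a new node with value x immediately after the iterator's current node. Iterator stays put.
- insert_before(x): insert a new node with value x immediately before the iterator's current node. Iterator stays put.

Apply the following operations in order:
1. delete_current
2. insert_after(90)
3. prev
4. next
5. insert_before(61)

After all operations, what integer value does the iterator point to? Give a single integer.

After 1 (delete_current): list=[8, 9, 2, 5, 7] cursor@8
After 2 (insert_after(90)): list=[8, 90, 9, 2, 5, 7] cursor@8
After 3 (prev): list=[8, 90, 9, 2, 5, 7] cursor@8
After 4 (next): list=[8, 90, 9, 2, 5, 7] cursor@90
After 5 (insert_before(61)): list=[8, 61, 90, 9, 2, 5, 7] cursor@90

Answer: 90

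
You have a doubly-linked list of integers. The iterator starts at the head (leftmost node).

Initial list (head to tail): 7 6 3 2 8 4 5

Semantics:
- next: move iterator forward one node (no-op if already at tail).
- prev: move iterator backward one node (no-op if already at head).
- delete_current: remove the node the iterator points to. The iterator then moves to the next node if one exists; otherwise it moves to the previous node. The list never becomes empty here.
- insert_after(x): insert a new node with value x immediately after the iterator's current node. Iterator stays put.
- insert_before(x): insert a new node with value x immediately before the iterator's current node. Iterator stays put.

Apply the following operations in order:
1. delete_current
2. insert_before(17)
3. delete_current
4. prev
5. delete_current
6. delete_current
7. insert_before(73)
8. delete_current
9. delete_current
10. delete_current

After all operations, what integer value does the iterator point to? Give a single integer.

Answer: 5

Derivation:
After 1 (delete_current): list=[6, 3, 2, 8, 4, 5] cursor@6
After 2 (insert_before(17)): list=[17, 6, 3, 2, 8, 4, 5] cursor@6
After 3 (delete_current): list=[17, 3, 2, 8, 4, 5] cursor@3
After 4 (prev): list=[17, 3, 2, 8, 4, 5] cursor@17
After 5 (delete_current): list=[3, 2, 8, 4, 5] cursor@3
After 6 (delete_current): list=[2, 8, 4, 5] cursor@2
After 7 (insert_before(73)): list=[73, 2, 8, 4, 5] cursor@2
After 8 (delete_current): list=[73, 8, 4, 5] cursor@8
After 9 (delete_current): list=[73, 4, 5] cursor@4
After 10 (delete_current): list=[73, 5] cursor@5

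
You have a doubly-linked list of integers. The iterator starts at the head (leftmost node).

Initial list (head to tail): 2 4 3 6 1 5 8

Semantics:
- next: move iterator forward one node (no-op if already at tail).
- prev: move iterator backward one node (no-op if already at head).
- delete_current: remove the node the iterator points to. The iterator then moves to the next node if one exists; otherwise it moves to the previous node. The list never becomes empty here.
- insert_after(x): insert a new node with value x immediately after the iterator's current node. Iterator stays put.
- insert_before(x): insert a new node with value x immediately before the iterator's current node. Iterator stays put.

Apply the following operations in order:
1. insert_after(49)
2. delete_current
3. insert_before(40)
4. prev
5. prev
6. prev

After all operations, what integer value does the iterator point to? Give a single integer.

Answer: 40

Derivation:
After 1 (insert_after(49)): list=[2, 49, 4, 3, 6, 1, 5, 8] cursor@2
After 2 (delete_current): list=[49, 4, 3, 6, 1, 5, 8] cursor@49
After 3 (insert_before(40)): list=[40, 49, 4, 3, 6, 1, 5, 8] cursor@49
After 4 (prev): list=[40, 49, 4, 3, 6, 1, 5, 8] cursor@40
After 5 (prev): list=[40, 49, 4, 3, 6, 1, 5, 8] cursor@40
After 6 (prev): list=[40, 49, 4, 3, 6, 1, 5, 8] cursor@40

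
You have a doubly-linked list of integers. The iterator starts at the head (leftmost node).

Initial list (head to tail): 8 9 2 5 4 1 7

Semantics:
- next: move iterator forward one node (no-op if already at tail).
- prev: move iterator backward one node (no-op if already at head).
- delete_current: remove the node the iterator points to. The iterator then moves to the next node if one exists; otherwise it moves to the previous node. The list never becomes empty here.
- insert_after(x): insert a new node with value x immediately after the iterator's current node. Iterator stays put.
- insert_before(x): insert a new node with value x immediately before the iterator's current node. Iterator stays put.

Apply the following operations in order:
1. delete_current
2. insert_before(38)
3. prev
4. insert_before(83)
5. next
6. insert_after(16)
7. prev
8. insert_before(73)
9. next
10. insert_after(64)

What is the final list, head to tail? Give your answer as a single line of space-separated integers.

After 1 (delete_current): list=[9, 2, 5, 4, 1, 7] cursor@9
After 2 (insert_before(38)): list=[38, 9, 2, 5, 4, 1, 7] cursor@9
After 3 (prev): list=[38, 9, 2, 5, 4, 1, 7] cursor@38
After 4 (insert_before(83)): list=[83, 38, 9, 2, 5, 4, 1, 7] cursor@38
After 5 (next): list=[83, 38, 9, 2, 5, 4, 1, 7] cursor@9
After 6 (insert_after(16)): list=[83, 38, 9, 16, 2, 5, 4, 1, 7] cursor@9
After 7 (prev): list=[83, 38, 9, 16, 2, 5, 4, 1, 7] cursor@38
After 8 (insert_before(73)): list=[83, 73, 38, 9, 16, 2, 5, 4, 1, 7] cursor@38
After 9 (next): list=[83, 73, 38, 9, 16, 2, 5, 4, 1, 7] cursor@9
After 10 (insert_after(64)): list=[83, 73, 38, 9, 64, 16, 2, 5, 4, 1, 7] cursor@9

Answer: 83 73 38 9 64 16 2 5 4 1 7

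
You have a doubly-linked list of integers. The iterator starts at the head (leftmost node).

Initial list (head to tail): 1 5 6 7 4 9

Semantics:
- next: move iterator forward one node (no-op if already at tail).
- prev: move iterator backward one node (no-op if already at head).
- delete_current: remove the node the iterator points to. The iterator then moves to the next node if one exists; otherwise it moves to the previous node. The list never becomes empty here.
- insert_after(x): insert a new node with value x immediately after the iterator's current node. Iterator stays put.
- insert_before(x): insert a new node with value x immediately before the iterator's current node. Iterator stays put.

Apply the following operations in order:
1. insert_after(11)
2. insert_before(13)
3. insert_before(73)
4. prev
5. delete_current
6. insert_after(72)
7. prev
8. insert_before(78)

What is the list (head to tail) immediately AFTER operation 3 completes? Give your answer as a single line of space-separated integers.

After 1 (insert_after(11)): list=[1, 11, 5, 6, 7, 4, 9] cursor@1
After 2 (insert_before(13)): list=[13, 1, 11, 5, 6, 7, 4, 9] cursor@1
After 3 (insert_before(73)): list=[13, 73, 1, 11, 5, 6, 7, 4, 9] cursor@1

Answer: 13 73 1 11 5 6 7 4 9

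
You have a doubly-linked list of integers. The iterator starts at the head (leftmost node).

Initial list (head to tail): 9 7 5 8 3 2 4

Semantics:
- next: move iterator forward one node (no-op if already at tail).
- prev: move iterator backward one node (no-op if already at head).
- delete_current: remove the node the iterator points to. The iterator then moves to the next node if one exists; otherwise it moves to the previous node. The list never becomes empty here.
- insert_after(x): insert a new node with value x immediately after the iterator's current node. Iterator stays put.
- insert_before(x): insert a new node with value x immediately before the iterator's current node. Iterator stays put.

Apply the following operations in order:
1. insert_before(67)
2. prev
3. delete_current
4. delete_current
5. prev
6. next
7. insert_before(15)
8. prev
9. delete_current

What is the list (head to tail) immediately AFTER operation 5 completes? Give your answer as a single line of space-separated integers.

Answer: 7 5 8 3 2 4

Derivation:
After 1 (insert_before(67)): list=[67, 9, 7, 5, 8, 3, 2, 4] cursor@9
After 2 (prev): list=[67, 9, 7, 5, 8, 3, 2, 4] cursor@67
After 3 (delete_current): list=[9, 7, 5, 8, 3, 2, 4] cursor@9
After 4 (delete_current): list=[7, 5, 8, 3, 2, 4] cursor@7
After 5 (prev): list=[7, 5, 8, 3, 2, 4] cursor@7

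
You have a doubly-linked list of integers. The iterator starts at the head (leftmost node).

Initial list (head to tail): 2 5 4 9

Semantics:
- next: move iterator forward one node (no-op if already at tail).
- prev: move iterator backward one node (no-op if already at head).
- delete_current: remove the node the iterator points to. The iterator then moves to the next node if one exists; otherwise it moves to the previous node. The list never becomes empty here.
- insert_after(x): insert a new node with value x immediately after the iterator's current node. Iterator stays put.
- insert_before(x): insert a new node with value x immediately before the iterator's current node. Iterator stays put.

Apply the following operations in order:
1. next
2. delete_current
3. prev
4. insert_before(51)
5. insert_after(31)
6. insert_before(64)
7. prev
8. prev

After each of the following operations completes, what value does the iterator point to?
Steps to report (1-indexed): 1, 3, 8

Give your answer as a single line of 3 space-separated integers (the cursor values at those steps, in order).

Answer: 5 2 51

Derivation:
After 1 (next): list=[2, 5, 4, 9] cursor@5
After 2 (delete_current): list=[2, 4, 9] cursor@4
After 3 (prev): list=[2, 4, 9] cursor@2
After 4 (insert_before(51)): list=[51, 2, 4, 9] cursor@2
After 5 (insert_after(31)): list=[51, 2, 31, 4, 9] cursor@2
After 6 (insert_before(64)): list=[51, 64, 2, 31, 4, 9] cursor@2
After 7 (prev): list=[51, 64, 2, 31, 4, 9] cursor@64
After 8 (prev): list=[51, 64, 2, 31, 4, 9] cursor@51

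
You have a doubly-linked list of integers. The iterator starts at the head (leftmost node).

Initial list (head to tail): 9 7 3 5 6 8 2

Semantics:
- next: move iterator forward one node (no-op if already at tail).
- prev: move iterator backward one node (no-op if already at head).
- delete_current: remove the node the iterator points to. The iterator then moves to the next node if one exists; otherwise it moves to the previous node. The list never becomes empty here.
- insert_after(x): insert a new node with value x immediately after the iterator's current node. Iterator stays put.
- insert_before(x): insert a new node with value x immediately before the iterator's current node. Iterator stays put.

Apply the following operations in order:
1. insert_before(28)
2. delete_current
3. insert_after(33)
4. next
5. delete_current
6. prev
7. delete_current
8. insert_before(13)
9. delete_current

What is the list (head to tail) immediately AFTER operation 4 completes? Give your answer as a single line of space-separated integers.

After 1 (insert_before(28)): list=[28, 9, 7, 3, 5, 6, 8, 2] cursor@9
After 2 (delete_current): list=[28, 7, 3, 5, 6, 8, 2] cursor@7
After 3 (insert_after(33)): list=[28, 7, 33, 3, 5, 6, 8, 2] cursor@7
After 4 (next): list=[28, 7, 33, 3, 5, 6, 8, 2] cursor@33

Answer: 28 7 33 3 5 6 8 2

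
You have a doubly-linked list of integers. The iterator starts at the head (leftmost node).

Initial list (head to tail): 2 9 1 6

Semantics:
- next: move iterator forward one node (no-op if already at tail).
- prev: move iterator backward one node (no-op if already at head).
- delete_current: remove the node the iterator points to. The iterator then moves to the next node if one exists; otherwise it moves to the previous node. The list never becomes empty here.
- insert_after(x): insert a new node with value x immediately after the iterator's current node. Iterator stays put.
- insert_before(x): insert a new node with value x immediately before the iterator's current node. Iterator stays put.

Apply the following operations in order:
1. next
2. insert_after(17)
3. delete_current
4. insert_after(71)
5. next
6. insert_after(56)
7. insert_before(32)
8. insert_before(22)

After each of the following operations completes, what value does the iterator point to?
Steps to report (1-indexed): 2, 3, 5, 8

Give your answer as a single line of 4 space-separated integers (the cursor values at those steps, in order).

Answer: 9 17 71 71

Derivation:
After 1 (next): list=[2, 9, 1, 6] cursor@9
After 2 (insert_after(17)): list=[2, 9, 17, 1, 6] cursor@9
After 3 (delete_current): list=[2, 17, 1, 6] cursor@17
After 4 (insert_after(71)): list=[2, 17, 71, 1, 6] cursor@17
After 5 (next): list=[2, 17, 71, 1, 6] cursor@71
After 6 (insert_after(56)): list=[2, 17, 71, 56, 1, 6] cursor@71
After 7 (insert_before(32)): list=[2, 17, 32, 71, 56, 1, 6] cursor@71
After 8 (insert_before(22)): list=[2, 17, 32, 22, 71, 56, 1, 6] cursor@71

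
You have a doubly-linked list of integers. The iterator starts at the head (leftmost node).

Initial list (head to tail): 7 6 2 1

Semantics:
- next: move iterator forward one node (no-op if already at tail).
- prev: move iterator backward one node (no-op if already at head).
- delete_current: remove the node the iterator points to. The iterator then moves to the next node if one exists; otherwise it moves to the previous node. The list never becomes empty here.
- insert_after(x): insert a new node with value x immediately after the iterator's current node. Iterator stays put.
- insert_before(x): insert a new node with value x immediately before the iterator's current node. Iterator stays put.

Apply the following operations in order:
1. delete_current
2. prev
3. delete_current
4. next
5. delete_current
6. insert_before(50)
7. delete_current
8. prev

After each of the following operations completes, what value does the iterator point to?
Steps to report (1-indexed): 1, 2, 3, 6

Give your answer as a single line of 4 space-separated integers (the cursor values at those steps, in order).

Answer: 6 6 2 2

Derivation:
After 1 (delete_current): list=[6, 2, 1] cursor@6
After 2 (prev): list=[6, 2, 1] cursor@6
After 3 (delete_current): list=[2, 1] cursor@2
After 4 (next): list=[2, 1] cursor@1
After 5 (delete_current): list=[2] cursor@2
After 6 (insert_before(50)): list=[50, 2] cursor@2
After 7 (delete_current): list=[50] cursor@50
After 8 (prev): list=[50] cursor@50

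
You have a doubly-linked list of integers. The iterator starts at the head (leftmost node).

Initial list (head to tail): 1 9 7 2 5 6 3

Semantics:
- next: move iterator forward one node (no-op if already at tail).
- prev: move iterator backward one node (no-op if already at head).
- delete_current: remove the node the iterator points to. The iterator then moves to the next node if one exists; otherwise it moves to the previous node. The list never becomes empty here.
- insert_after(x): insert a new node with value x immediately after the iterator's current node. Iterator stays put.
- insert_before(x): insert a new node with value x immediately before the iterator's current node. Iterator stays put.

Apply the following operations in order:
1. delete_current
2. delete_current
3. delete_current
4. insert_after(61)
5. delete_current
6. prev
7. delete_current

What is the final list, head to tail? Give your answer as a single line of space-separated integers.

After 1 (delete_current): list=[9, 7, 2, 5, 6, 3] cursor@9
After 2 (delete_current): list=[7, 2, 5, 6, 3] cursor@7
After 3 (delete_current): list=[2, 5, 6, 3] cursor@2
After 4 (insert_after(61)): list=[2, 61, 5, 6, 3] cursor@2
After 5 (delete_current): list=[61, 5, 6, 3] cursor@61
After 6 (prev): list=[61, 5, 6, 3] cursor@61
After 7 (delete_current): list=[5, 6, 3] cursor@5

Answer: 5 6 3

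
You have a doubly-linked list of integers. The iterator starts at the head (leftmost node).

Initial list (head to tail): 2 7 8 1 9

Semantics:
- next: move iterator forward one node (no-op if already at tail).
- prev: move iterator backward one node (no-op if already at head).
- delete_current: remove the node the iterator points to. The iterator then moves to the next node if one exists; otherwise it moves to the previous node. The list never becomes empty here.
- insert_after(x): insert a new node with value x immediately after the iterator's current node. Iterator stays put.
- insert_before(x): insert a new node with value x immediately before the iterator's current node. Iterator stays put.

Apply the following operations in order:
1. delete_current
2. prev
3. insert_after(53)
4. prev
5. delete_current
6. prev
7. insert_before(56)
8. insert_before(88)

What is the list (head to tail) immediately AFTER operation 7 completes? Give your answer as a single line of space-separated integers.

After 1 (delete_current): list=[7, 8, 1, 9] cursor@7
After 2 (prev): list=[7, 8, 1, 9] cursor@7
After 3 (insert_after(53)): list=[7, 53, 8, 1, 9] cursor@7
After 4 (prev): list=[7, 53, 8, 1, 9] cursor@7
After 5 (delete_current): list=[53, 8, 1, 9] cursor@53
After 6 (prev): list=[53, 8, 1, 9] cursor@53
After 7 (insert_before(56)): list=[56, 53, 8, 1, 9] cursor@53

Answer: 56 53 8 1 9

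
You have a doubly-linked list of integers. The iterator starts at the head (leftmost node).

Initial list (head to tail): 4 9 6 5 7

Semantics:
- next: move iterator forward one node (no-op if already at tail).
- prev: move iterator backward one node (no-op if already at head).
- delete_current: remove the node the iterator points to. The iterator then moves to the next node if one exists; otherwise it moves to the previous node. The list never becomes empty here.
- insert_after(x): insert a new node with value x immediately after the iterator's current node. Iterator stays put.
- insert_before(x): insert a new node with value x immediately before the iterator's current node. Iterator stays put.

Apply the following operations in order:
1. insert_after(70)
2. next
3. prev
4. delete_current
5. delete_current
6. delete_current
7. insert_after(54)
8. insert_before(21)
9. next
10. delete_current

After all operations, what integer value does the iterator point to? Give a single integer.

Answer: 5

Derivation:
After 1 (insert_after(70)): list=[4, 70, 9, 6, 5, 7] cursor@4
After 2 (next): list=[4, 70, 9, 6, 5, 7] cursor@70
After 3 (prev): list=[4, 70, 9, 6, 5, 7] cursor@4
After 4 (delete_current): list=[70, 9, 6, 5, 7] cursor@70
After 5 (delete_current): list=[9, 6, 5, 7] cursor@9
After 6 (delete_current): list=[6, 5, 7] cursor@6
After 7 (insert_after(54)): list=[6, 54, 5, 7] cursor@6
After 8 (insert_before(21)): list=[21, 6, 54, 5, 7] cursor@6
After 9 (next): list=[21, 6, 54, 5, 7] cursor@54
After 10 (delete_current): list=[21, 6, 5, 7] cursor@5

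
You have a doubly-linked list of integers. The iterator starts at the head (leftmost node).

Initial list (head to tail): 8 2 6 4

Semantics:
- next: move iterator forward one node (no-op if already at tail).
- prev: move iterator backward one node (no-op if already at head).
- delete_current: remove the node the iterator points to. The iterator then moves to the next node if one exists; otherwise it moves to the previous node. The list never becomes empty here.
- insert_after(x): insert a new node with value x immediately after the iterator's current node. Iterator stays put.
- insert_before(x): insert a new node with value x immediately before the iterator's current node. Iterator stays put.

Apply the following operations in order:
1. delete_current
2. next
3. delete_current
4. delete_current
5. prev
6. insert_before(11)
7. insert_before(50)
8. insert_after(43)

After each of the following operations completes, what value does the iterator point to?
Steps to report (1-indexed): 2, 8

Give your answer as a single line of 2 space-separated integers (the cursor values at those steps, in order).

Answer: 6 2

Derivation:
After 1 (delete_current): list=[2, 6, 4] cursor@2
After 2 (next): list=[2, 6, 4] cursor@6
After 3 (delete_current): list=[2, 4] cursor@4
After 4 (delete_current): list=[2] cursor@2
After 5 (prev): list=[2] cursor@2
After 6 (insert_before(11)): list=[11, 2] cursor@2
After 7 (insert_before(50)): list=[11, 50, 2] cursor@2
After 8 (insert_after(43)): list=[11, 50, 2, 43] cursor@2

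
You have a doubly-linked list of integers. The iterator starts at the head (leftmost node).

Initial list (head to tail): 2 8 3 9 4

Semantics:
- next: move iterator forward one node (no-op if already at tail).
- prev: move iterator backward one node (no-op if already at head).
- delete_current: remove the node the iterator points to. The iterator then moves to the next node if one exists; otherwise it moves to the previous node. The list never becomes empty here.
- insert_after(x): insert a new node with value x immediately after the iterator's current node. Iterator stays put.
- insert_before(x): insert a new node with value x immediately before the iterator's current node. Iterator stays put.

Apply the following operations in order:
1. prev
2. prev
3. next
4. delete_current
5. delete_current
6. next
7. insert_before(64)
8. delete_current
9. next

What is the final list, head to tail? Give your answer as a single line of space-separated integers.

Answer: 2 9 64

Derivation:
After 1 (prev): list=[2, 8, 3, 9, 4] cursor@2
After 2 (prev): list=[2, 8, 3, 9, 4] cursor@2
After 3 (next): list=[2, 8, 3, 9, 4] cursor@8
After 4 (delete_current): list=[2, 3, 9, 4] cursor@3
After 5 (delete_current): list=[2, 9, 4] cursor@9
After 6 (next): list=[2, 9, 4] cursor@4
After 7 (insert_before(64)): list=[2, 9, 64, 4] cursor@4
After 8 (delete_current): list=[2, 9, 64] cursor@64
After 9 (next): list=[2, 9, 64] cursor@64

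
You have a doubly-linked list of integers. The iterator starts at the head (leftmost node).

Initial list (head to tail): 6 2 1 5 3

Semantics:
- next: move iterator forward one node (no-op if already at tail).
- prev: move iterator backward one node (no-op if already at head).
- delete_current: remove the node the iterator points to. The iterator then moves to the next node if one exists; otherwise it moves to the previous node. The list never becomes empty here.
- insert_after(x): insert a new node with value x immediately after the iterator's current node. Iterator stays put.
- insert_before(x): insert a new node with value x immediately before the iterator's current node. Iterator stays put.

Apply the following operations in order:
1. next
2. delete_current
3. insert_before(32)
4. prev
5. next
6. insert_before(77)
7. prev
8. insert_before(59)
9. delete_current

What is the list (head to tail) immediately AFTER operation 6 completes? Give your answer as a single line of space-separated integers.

Answer: 6 32 77 1 5 3

Derivation:
After 1 (next): list=[6, 2, 1, 5, 3] cursor@2
After 2 (delete_current): list=[6, 1, 5, 3] cursor@1
After 3 (insert_before(32)): list=[6, 32, 1, 5, 3] cursor@1
After 4 (prev): list=[6, 32, 1, 5, 3] cursor@32
After 5 (next): list=[6, 32, 1, 5, 3] cursor@1
After 6 (insert_before(77)): list=[6, 32, 77, 1, 5, 3] cursor@1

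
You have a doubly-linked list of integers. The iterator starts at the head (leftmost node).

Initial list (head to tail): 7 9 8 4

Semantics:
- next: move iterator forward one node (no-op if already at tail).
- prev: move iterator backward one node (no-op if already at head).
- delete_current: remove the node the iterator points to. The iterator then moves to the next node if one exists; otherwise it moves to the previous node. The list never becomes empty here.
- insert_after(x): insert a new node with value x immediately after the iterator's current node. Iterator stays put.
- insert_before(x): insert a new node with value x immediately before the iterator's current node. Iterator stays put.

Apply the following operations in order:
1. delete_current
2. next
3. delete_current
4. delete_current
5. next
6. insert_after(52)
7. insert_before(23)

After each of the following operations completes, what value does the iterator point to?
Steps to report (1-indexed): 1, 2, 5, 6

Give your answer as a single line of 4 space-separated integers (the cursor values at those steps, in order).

Answer: 9 8 9 9

Derivation:
After 1 (delete_current): list=[9, 8, 4] cursor@9
After 2 (next): list=[9, 8, 4] cursor@8
After 3 (delete_current): list=[9, 4] cursor@4
After 4 (delete_current): list=[9] cursor@9
After 5 (next): list=[9] cursor@9
After 6 (insert_after(52)): list=[9, 52] cursor@9
After 7 (insert_before(23)): list=[23, 9, 52] cursor@9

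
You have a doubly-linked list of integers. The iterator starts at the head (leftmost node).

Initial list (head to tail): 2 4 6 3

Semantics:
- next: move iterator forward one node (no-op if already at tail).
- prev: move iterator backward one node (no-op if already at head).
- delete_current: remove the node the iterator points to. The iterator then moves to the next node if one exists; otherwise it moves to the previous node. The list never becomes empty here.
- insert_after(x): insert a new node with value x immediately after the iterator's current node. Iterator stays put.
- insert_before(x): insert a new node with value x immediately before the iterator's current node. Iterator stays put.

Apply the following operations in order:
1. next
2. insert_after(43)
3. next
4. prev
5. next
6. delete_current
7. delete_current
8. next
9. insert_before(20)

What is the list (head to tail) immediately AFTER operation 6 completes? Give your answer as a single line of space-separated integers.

Answer: 2 4 6 3

Derivation:
After 1 (next): list=[2, 4, 6, 3] cursor@4
After 2 (insert_after(43)): list=[2, 4, 43, 6, 3] cursor@4
After 3 (next): list=[2, 4, 43, 6, 3] cursor@43
After 4 (prev): list=[2, 4, 43, 6, 3] cursor@4
After 5 (next): list=[2, 4, 43, 6, 3] cursor@43
After 6 (delete_current): list=[2, 4, 6, 3] cursor@6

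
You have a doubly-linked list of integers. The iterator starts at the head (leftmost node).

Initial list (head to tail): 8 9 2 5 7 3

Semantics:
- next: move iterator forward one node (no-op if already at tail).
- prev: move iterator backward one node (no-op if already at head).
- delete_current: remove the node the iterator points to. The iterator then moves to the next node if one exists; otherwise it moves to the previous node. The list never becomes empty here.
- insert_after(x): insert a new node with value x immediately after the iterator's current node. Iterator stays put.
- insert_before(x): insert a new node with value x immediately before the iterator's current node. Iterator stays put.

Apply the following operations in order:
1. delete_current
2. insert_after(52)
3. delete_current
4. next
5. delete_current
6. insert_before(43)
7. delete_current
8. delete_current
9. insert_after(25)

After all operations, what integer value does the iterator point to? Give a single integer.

Answer: 3

Derivation:
After 1 (delete_current): list=[9, 2, 5, 7, 3] cursor@9
After 2 (insert_after(52)): list=[9, 52, 2, 5, 7, 3] cursor@9
After 3 (delete_current): list=[52, 2, 5, 7, 3] cursor@52
After 4 (next): list=[52, 2, 5, 7, 3] cursor@2
After 5 (delete_current): list=[52, 5, 7, 3] cursor@5
After 6 (insert_before(43)): list=[52, 43, 5, 7, 3] cursor@5
After 7 (delete_current): list=[52, 43, 7, 3] cursor@7
After 8 (delete_current): list=[52, 43, 3] cursor@3
After 9 (insert_after(25)): list=[52, 43, 3, 25] cursor@3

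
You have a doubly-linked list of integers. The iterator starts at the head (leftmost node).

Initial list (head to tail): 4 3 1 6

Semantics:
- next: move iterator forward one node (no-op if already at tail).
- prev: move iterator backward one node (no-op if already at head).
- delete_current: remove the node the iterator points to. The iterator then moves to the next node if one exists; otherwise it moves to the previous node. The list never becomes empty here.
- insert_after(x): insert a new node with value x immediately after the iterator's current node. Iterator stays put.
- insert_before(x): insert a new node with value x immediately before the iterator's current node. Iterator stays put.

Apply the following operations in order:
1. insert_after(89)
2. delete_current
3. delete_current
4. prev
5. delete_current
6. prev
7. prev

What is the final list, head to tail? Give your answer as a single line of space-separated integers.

Answer: 1 6

Derivation:
After 1 (insert_after(89)): list=[4, 89, 3, 1, 6] cursor@4
After 2 (delete_current): list=[89, 3, 1, 6] cursor@89
After 3 (delete_current): list=[3, 1, 6] cursor@3
After 4 (prev): list=[3, 1, 6] cursor@3
After 5 (delete_current): list=[1, 6] cursor@1
After 6 (prev): list=[1, 6] cursor@1
After 7 (prev): list=[1, 6] cursor@1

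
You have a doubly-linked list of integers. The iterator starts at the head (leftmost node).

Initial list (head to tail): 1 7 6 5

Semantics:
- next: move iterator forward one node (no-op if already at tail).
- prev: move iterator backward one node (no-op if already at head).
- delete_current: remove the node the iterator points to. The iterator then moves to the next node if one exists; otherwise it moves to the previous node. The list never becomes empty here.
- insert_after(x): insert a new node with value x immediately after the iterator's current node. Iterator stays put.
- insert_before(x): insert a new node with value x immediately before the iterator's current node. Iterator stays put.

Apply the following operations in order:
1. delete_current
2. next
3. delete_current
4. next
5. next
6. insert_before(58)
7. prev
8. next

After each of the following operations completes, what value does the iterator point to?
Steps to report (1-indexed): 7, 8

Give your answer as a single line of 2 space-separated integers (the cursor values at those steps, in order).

After 1 (delete_current): list=[7, 6, 5] cursor@7
After 2 (next): list=[7, 6, 5] cursor@6
After 3 (delete_current): list=[7, 5] cursor@5
After 4 (next): list=[7, 5] cursor@5
After 5 (next): list=[7, 5] cursor@5
After 6 (insert_before(58)): list=[7, 58, 5] cursor@5
After 7 (prev): list=[7, 58, 5] cursor@58
After 8 (next): list=[7, 58, 5] cursor@5

Answer: 58 5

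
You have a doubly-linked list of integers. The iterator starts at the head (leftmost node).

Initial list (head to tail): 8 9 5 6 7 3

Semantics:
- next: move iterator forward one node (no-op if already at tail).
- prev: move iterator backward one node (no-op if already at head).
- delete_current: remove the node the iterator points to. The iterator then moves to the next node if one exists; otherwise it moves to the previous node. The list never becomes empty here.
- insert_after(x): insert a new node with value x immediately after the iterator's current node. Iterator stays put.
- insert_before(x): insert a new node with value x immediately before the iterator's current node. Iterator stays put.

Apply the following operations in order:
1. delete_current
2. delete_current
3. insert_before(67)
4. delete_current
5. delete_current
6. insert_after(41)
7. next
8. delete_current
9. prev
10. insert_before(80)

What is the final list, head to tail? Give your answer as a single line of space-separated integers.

After 1 (delete_current): list=[9, 5, 6, 7, 3] cursor@9
After 2 (delete_current): list=[5, 6, 7, 3] cursor@5
After 3 (insert_before(67)): list=[67, 5, 6, 7, 3] cursor@5
After 4 (delete_current): list=[67, 6, 7, 3] cursor@6
After 5 (delete_current): list=[67, 7, 3] cursor@7
After 6 (insert_after(41)): list=[67, 7, 41, 3] cursor@7
After 7 (next): list=[67, 7, 41, 3] cursor@41
After 8 (delete_current): list=[67, 7, 3] cursor@3
After 9 (prev): list=[67, 7, 3] cursor@7
After 10 (insert_before(80)): list=[67, 80, 7, 3] cursor@7

Answer: 67 80 7 3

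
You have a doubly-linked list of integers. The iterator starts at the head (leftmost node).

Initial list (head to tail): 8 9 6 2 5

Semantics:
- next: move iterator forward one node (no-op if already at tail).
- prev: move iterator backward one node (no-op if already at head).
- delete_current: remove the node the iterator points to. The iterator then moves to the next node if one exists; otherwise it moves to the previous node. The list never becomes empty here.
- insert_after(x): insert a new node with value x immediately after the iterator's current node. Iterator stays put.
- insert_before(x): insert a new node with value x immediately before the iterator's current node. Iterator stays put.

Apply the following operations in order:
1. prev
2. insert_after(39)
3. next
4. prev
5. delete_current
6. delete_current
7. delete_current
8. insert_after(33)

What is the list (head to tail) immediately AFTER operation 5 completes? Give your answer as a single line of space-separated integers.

Answer: 39 9 6 2 5

Derivation:
After 1 (prev): list=[8, 9, 6, 2, 5] cursor@8
After 2 (insert_after(39)): list=[8, 39, 9, 6, 2, 5] cursor@8
After 3 (next): list=[8, 39, 9, 6, 2, 5] cursor@39
After 4 (prev): list=[8, 39, 9, 6, 2, 5] cursor@8
After 5 (delete_current): list=[39, 9, 6, 2, 5] cursor@39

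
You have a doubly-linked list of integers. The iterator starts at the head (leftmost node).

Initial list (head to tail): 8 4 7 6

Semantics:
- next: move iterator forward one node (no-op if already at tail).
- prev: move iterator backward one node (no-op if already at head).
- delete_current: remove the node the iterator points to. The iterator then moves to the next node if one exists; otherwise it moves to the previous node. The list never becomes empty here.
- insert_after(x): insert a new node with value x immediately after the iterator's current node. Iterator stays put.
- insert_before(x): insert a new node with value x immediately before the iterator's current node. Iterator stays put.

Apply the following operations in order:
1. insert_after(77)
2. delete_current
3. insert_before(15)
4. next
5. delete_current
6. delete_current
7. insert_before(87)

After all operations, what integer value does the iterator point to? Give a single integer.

Answer: 6

Derivation:
After 1 (insert_after(77)): list=[8, 77, 4, 7, 6] cursor@8
After 2 (delete_current): list=[77, 4, 7, 6] cursor@77
After 3 (insert_before(15)): list=[15, 77, 4, 7, 6] cursor@77
After 4 (next): list=[15, 77, 4, 7, 6] cursor@4
After 5 (delete_current): list=[15, 77, 7, 6] cursor@7
After 6 (delete_current): list=[15, 77, 6] cursor@6
After 7 (insert_before(87)): list=[15, 77, 87, 6] cursor@6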